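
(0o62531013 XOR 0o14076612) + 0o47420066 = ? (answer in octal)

0o146167667

First 0o62531013 XOR 0o14076612 = 0o76547601.
Add column by column in base 8, right to left:
  1+6 = 7
  0+6 = 6
  6+0 = 6
  7+0 = 7
  4+2 = 6
  5+4 = 1 carry 1
  6+7+1 = 6 carry 1
  7+4+1 = 4 carry 1
  final carry 1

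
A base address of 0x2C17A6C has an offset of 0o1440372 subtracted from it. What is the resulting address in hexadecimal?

0x2BB3972

0o1440372 = 0x640FA in hexadecimal.
Subtract column by column in base 16:
  C-A → 2
  6-F → 7 (borrow)
  A-0-1 → 9
  7-4 → 3
  1-6 → B (borrow)
  C-0-1 → B
  2-0 → 2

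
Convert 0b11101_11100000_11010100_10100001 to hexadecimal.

Group the bits into nibbles: 0001 1101 1110 0000 1101 0100 1010 0001 → 1de0d4a1.

0x1de0d4a1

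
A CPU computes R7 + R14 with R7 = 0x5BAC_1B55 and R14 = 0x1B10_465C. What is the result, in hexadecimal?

Add column by column in base 16, right to left:
  5+C = 1 carry 1
  5+5+1 = B
  B+6 = 1 carry 1
  1+4+1 = 6
  C+0 = C
  A+1 = B
  B+B = 6 carry 1
  5+1+1 = 7

0x76BC61B1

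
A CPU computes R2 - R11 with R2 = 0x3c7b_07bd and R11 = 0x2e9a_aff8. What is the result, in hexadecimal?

0xde057c5

Subtract column by column in base 16:
  d-8 → 5
  b-f → c (borrow)
  7-f-1 → 7 (borrow)
  0-a-1 → 5 (borrow)
  b-a-1 → 0
  7-9 → e (borrow)
  c-e-1 → d (borrow)
  3-2-1 → 0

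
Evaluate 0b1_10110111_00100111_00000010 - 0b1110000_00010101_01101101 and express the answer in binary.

0b1010001110001000110010101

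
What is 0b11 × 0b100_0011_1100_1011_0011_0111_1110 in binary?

Multiply each base-2 digit by 3, carrying:
  0×3 = 0 → write 0
  1×3 = 3 → write 1 carry 1
  1×3+1 = 4 → write 0 carry 2
  1×3+2 = 5 → write 1 carry 2
  1×3+2 = 5 → write 1 carry 2
  1×3+2 = 5 → write 1 carry 2
  1×3+2 = 5 → write 1 carry 2
  0×3+2 = 2 → write 0 carry 1
  1×3+1 = 4 → write 0 carry 2
  1×3+2 = 5 → write 1 carry 2
  0×3+2 = 2 → write 0 carry 1
  0×3+1 = 1 → write 1
  1×3 = 3 → write 1 carry 1
  1×3+1 = 4 → write 0 carry 2
  0×3+2 = 2 → write 0 carry 1
  1×3+1 = 4 → write 0 carry 2
  0×3+2 = 2 → write 0 carry 1
  0×3+1 = 1 → write 1
  1×3 = 3 → write 1 carry 1
  1×3+1 = 4 → write 0 carry 2
  1×3+2 = 5 → write 1 carry 2
  1×3+2 = 5 → write 1 carry 2
  0×3+2 = 2 → write 0 carry 1
  0×3+1 = 1 → write 1
  0×3 = 0 → write 0
  0×3 = 0 → write 0
  1×3 = 3 → write 1 carry 1
  remaining carry: 1

0b1100101101100001101001111010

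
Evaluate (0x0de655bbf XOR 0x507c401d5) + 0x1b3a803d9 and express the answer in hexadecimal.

0x78d495e43

First 0x0de655bbf XOR 0x507c401d5 = 0x5d9a15a6a.
Add column by column in base 16, right to left:
  a+9 = 3 carry 1
  6+d+1 = 4 carry 1
  a+3+1 = e
  5+0 = 5
  1+8 = 9
  a+a = 4 carry 1
  9+3+1 = d
  d+b = 8 carry 1
  5+1+1 = 7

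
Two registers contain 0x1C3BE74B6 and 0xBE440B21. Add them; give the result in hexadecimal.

Add column by column in base 16, right to left:
  6+1 = 7
  B+2 = D
  4+B = F
  7+0 = 7
  E+4 = 2 carry 1
  B+4+1 = 0 carry 1
  3+E+1 = 2 carry 1
  C+B+1 = 8 carry 1
  1+0+1 = 2

0x282027FD7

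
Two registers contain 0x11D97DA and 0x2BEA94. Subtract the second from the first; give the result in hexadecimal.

Subtract column by column in base 16:
  A-4 → 6
  D-9 → 4
  7-A → D (borrow)
  9-E-1 → A (borrow)
  D-B-1 → 1
  1-2 → F (borrow)
  1-0-1 → 0

0xF1AD46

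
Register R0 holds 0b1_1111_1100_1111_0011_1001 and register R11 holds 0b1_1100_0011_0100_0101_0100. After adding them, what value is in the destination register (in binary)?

0b1111000000001110001101

Add column by column in base 2, right to left:
  1+0 = 1
  0+0 = 0
  0+1 = 1
  1+0 = 1
  1+1 = 0 carry 1
  1+0+1 = 0 carry 1
  0+1+1 = 0 carry 1
  0+0+1 = 1
  1+0 = 1
  1+0 = 1
  1+1 = 0 carry 1
  1+0+1 = 0 carry 1
  0+1+1 = 0 carry 1
  0+1+1 = 0 carry 1
  1+0+1 = 0 carry 1
  1+0+1 = 0 carry 1
  1+0+1 = 0 carry 1
  1+0+1 = 0 carry 1
  1+1+1 = 1 carry 1
  1+1+1 = 1 carry 1
  1+1+1 = 1 carry 1
  final carry 1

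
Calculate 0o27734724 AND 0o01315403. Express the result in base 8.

AND each oct digit independently (no carries):
  2&0=0, 7&1=1, 7&3=3, 3&1=1, 4&5=4, 7&4=4, 2&0=0, 4&3=0

0o01314400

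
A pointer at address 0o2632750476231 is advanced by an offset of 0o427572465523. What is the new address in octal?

0o3262543163754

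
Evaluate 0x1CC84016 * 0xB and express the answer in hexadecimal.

0x13C9AC0F2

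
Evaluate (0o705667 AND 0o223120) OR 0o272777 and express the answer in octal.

0o273777

0o705667 AND 0o223120 = 0o201020.
Then OR with 0o272777.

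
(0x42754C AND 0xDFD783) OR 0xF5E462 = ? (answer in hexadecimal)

0x42754C AND 0xDFD783 = 0x425500.
Then OR with 0xF5E462.

0xF7F562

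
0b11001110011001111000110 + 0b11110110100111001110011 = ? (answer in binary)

0b111000101000001000111001

Add column by column in base 2, right to left:
  0+1 = 1
  1+1 = 0 carry 1
  1+0+1 = 0 carry 1
  0+0+1 = 1
  0+1 = 1
  0+1 = 1
  1+1 = 0 carry 1
  1+0+1 = 0 carry 1
  1+0+1 = 0 carry 1
  1+1+1 = 1 carry 1
  0+1+1 = 0 carry 1
  0+1+1 = 0 carry 1
  1+0+1 = 0 carry 1
  1+0+1 = 0 carry 1
  0+1+1 = 0 carry 1
  0+0+1 = 1
  1+1 = 0 carry 1
  1+1+1 = 1 carry 1
  1+0+1 = 0 carry 1
  0+1+1 = 0 carry 1
  0+1+1 = 0 carry 1
  1+1+1 = 1 carry 1
  1+1+1 = 1 carry 1
  final carry 1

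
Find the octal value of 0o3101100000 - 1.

The trailing 5 digits are 0, so subtracting 1 borrows through: they become 7 and the next digit up decrements.

0o3101077777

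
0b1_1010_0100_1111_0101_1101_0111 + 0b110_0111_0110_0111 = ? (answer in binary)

Add column by column in base 2, right to left:
  1+1 = 0 carry 1
  1+1+1 = 1 carry 1
  1+1+1 = 1 carry 1
  0+0+1 = 1
  1+0 = 1
  0+1 = 1
  1+1 = 0 carry 1
  1+0+1 = 0 carry 1
  1+1+1 = 1 carry 1
  0+1+1 = 0 carry 1
  1+1+1 = 1 carry 1
  0+0+1 = 1
  1+0 = 1
  1+1 = 0 carry 1
  1+1+1 = 1 carry 1
  1+0+1 = 0 carry 1
  0+0+1 = 1
  0+0 = 0
  1+0 = 1
  0+0 = 0
  0+0 = 0
  1+0 = 1
  0+0 = 0
  1+0 = 1
  1+0 = 1

0b1101001010101110100111110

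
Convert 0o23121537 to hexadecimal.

0x4ca35f

Each octal digit is 3 bits: 2=010 3=011 1=001 2=010 1=001 5=101 3=011 7=111.
Group the bits into nibbles: 0100 1100 1010 0011 0101 1111 → 4ca35f.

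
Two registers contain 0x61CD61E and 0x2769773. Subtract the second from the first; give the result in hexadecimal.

0x3A63EAB

Subtract column by column in base 16:
  E-3 → B
  1-7 → A (borrow)
  6-7-1 → E (borrow)
  D-9-1 → 3
  C-6 → 6
  1-7 → A (borrow)
  6-2-1 → 3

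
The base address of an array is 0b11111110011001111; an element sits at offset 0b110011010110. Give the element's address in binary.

Add column by column in base 2, right to left:
  1+0 = 1
  1+1 = 0 carry 1
  1+1+1 = 1 carry 1
  1+0+1 = 0 carry 1
  0+1+1 = 0 carry 1
  0+0+1 = 1
  1+1 = 0 carry 1
  1+1+1 = 1 carry 1
  0+0+1 = 1
  0+0 = 0
  1+1 = 0 carry 1
  1+1+1 = 1 carry 1
  1+0+1 = 0 carry 1
  1+0+1 = 0 carry 1
  1+0+1 = 0 carry 1
  1+0+1 = 0 carry 1
  1+0+1 = 0 carry 1
  final carry 1

0b100000100110100101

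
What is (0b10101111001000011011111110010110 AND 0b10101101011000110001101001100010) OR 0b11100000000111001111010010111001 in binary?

0b10101111001000011011111110010110 AND 0b10101101011000110001101001100010 = 0b10101101001000010001101000000010.
Then OR with 0b11100000000111001111010010111001.

0b11101101001111011111111010111011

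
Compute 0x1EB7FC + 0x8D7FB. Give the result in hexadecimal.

0x278FF7

Add column by column in base 16, right to left:
  C+B = 7 carry 1
  F+F+1 = F carry 1
  7+7+1 = F
  B+D = 8 carry 1
  E+8+1 = 7 carry 1
  1+0+1 = 2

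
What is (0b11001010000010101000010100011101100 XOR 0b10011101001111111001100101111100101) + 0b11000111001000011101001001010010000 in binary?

First 0b11001010000010101000010100011101100 XOR 0b10011101001111111001100101111100101 = 0b01010111001101010001110001100001001.
Add column by column in base 2, right to left:
  1+0 = 1
  0+0 = 0
  0+0 = 0
  1+0 = 1
  0+1 = 1
  0+0 = 0
  0+0 = 0
  0+1 = 1
  1+0 = 1
  1+1 = 0 carry 1
  0+0+1 = 1
  0+0 = 0
  0+1 = 1
  1+0 = 1
  1+0 = 1
  1+1 = 0 carry 1
  0+0+1 = 1
  0+1 = 1
  0+1 = 1
  1+1 = 0 carry 1
  0+0+1 = 1
  1+0 = 1
  0+0 = 0
  1+0 = 1
  1+1 = 0 carry 1
  0+0+1 = 1
  0+0 = 0
  1+1 = 0 carry 1
  1+1+1 = 1 carry 1
  1+1+1 = 1 carry 1
  0+0+1 = 1
  1+0 = 1
  0+0 = 0
  1+1 = 0 carry 1
  0+1+1 = 0 carry 1
  final carry 1

0b100011110010101101110111010110011001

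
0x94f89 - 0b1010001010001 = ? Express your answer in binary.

0b10010011101100111000

0x94f89 = 0b10010100111110001001 in binary.
Subtract column by column in base 2:
  1-1 → 0
  0-0 → 0
  0-0 → 0
  1-0 → 1
  0-1 → 1 (borrow)
  0-0-1 → 1 (borrow)
  0-1-1 → 0 (borrow)
  1-0-1 → 0
  1-0 → 1
  1-0 → 1
  1-1 → 0
  1-0 → 1
  0-1 → 1 (borrow)
  0-0-1 → 1 (borrow)
  1-0-1 → 0
  0-0 → 0
  1-0 → 1
  0-0 → 0
  0-0 → 0
  1-0 → 1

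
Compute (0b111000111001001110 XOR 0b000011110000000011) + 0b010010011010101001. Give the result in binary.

0b1001101100011110110

First 0b111000111001001110 XOR 0b000011110000000011 = 0b111011001001001101.
Add column by column in base 2, right to left:
  1+1 = 0 carry 1
  0+0+1 = 1
  1+0 = 1
  1+1 = 0 carry 1
  0+0+1 = 1
  0+1 = 1
  1+0 = 1
  0+1 = 1
  0+0 = 0
  1+1 = 0 carry 1
  0+1+1 = 0 carry 1
  0+0+1 = 1
  1+0 = 1
  1+1 = 0 carry 1
  0+0+1 = 1
  1+0 = 1
  1+1 = 0 carry 1
  1+0+1 = 0 carry 1
  final carry 1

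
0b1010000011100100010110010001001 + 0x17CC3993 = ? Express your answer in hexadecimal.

0b1010000011100100010110010001001 = 0x50722C89 in hexadecimal.
Add column by column in base 16, right to left:
  9+3 = C
  8+9 = 1 carry 1
  C+9+1 = 6 carry 1
  2+3+1 = 6
  2+C = E
  7+C = 3 carry 1
  0+7+1 = 8
  5+1 = 6

0x683E661C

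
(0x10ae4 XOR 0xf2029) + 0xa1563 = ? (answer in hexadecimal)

0x184030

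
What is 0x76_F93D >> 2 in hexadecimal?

2 bits is not a whole number of base-16 digits; in binary: 11101101111100100111101 >> 2 = 111011011111001001111.

0x1DBE4F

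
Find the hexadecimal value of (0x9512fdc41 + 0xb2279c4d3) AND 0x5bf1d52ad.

Add column by column in base 16, right to left:
  1+3 = 4
  4+d = 1 carry 1
  c+4+1 = 1 carry 1
  d+c+1 = a carry 1
  f+9+1 = 9 carry 1
  2+7+1 = a
  1+2 = 3
  5+2 = 7
  9+b = 4 carry 1
  final carry 1
Sum = 0x1473a9a114; now AND with 0x5bf1d52ad:
  1&0=0, 4&5=4, 7&b=3, 3&f=3, a&1=0, 9&d=9, a&5=0, 1&2=0, 1&a=0, 4&d=4

0x433090004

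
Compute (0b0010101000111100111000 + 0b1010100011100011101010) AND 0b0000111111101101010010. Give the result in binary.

0b1100100000000010

Add column by column in base 2, right to left:
  0+0 = 0
  0+1 = 1
  0+0 = 0
  1+1 = 0 carry 1
  1+0+1 = 0 carry 1
  1+1+1 = 1 carry 1
  0+1+1 = 0 carry 1
  0+1+1 = 0 carry 1
  1+0+1 = 0 carry 1
  1+0+1 = 0 carry 1
  1+0+1 = 0 carry 1
  1+1+1 = 1 carry 1
  0+1+1 = 0 carry 1
  0+1+1 = 0 carry 1
  0+0+1 = 1
  1+0 = 1
  0+0 = 0
  1+1 = 0 carry 1
  0+0+1 = 1
  1+1 = 0 carry 1
  0+0+1 = 1
  0+1 = 1
Sum = 0b1101001100100000100010; now AND with 0b0000111111101101010010:
  1101001100100000100010
& 0000111111101101010010
= 0000001100100000000010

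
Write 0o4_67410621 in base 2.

Each octal digit is 3 bits: 4=100 6=110 7=111 4=100 1=001 0=000 6=110 2=010 1=001.

0b100110111100001000110010001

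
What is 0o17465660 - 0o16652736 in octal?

Subtract column by column in base 8:
  0-6 → 2 (borrow)
  6-3-1 → 2
  6-7 → 7 (borrow)
  5-2-1 → 2
  6-5 → 1
  4-6 → 6 (borrow)
  7-6-1 → 0
  1-1 → 0

0o612722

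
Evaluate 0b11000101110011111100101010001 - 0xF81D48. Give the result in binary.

0xF81D48 = 0b111110000001110101001000 in binary.
Subtract column by column in base 2:
  1-0 → 1
  0-0 → 0
  0-0 → 0
  0-1 → 1 (borrow)
  1-0-1 → 0
  0-0 → 0
  1-1 → 0
  0-0 → 0
  1-1 → 0
  0-0 → 0
  0-1 → 1 (borrow)
  1-1-1 → 1 (borrow)
  1-1-1 → 1 (borrow)
  1-0-1 → 0
  1-0 → 1
  1-0 → 1
  1-0 → 1
  0-0 → 0
  0-0 → 0
  1-1 → 0
  1-1 → 0
  1-1 → 0
  0-1 → 1 (borrow)
  1-1-1 → 1 (borrow)
  0-0-1 → 1 (borrow)
  0-0-1 → 1 (borrow)
  0-0-1 → 1 (borrow)
  1-0-1 → 0
  1-0 → 1

0b10111110000011101110000001001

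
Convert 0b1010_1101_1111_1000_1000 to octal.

0o2557610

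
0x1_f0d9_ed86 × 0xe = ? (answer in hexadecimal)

Multiply each base-16 digit by 14, carrying:
  6×14 = 84 → write 4 carry 5
  8×14+5 = 117 → write 5 carry 7
  d×14+7 = 189 → write d carry 11
  e×14+11 = 207 → write f carry 12
  9×14+12 = 138 → write a carry 8
  d×14+8 = 190 → write e carry 11
  0×14+11 = 11 → write b
  f×14 = 210 → write 2 carry 13
  1×14+13 = 27 → write b carry 1
  remaining carry: 1

0x1b2beafd54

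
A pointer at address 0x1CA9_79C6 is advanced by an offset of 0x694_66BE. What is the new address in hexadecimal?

0x233DE084

Add column by column in base 16, right to left:
  6+E = 4 carry 1
  C+B+1 = 8 carry 1
  9+6+1 = 0 carry 1
  7+6+1 = E
  9+4 = D
  A+9 = 3 carry 1
  C+6+1 = 3 carry 1
  1+0+1 = 2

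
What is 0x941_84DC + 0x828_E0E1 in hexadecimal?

Add column by column in base 16, right to left:
  C+1 = D
  D+E = B carry 1
  4+0+1 = 5
  8+E = 6 carry 1
  1+8+1 = A
  4+2 = 6
  9+8 = 1 carry 1
  final carry 1

0x116A65BD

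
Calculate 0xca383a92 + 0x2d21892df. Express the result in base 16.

Add column by column in base 16, right to left:
  2+f = 1 carry 1
  9+d+1 = 7 carry 1
  a+2+1 = d
  3+9 = c
  8+8 = 0 carry 1
  3+1+1 = 5
  a+2 = c
  c+d = 9 carry 1
  0+2+1 = 3

0x39c50cd71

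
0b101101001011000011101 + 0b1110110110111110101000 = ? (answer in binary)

Add column by column in base 2, right to left:
  1+0 = 1
  0+0 = 0
  1+0 = 1
  1+1 = 0 carry 1
  1+0+1 = 0 carry 1
  0+1+1 = 0 carry 1
  0+0+1 = 1
  0+1 = 1
  0+1 = 1
  1+1 = 0 carry 1
  1+1+1 = 1 carry 1
  0+1+1 = 0 carry 1
  1+0+1 = 0 carry 1
  0+1+1 = 0 carry 1
  0+1+1 = 0 carry 1
  1+0+1 = 0 carry 1
  0+1+1 = 0 carry 1
  1+1+1 = 1 carry 1
  1+0+1 = 0 carry 1
  0+1+1 = 0 carry 1
  1+1+1 = 1 carry 1
  0+1+1 = 0 carry 1
  final carry 1

0b10100100000010111000101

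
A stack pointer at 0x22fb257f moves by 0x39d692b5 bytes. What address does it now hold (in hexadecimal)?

Add column by column in base 16, right to left:
  f+5 = 4 carry 1
  7+b+1 = 3 carry 1
  5+2+1 = 8
  2+9 = b
  b+6 = 1 carry 1
  f+d+1 = d carry 1
  2+9+1 = c
  2+3 = 5

0x5cd1b834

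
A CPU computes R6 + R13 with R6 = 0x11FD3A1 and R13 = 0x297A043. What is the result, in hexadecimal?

0x3B773E4

Add column by column in base 16, right to left:
  1+3 = 4
  A+4 = E
  3+0 = 3
  D+A = 7 carry 1
  F+7+1 = 7 carry 1
  1+9+1 = B
  1+2 = 3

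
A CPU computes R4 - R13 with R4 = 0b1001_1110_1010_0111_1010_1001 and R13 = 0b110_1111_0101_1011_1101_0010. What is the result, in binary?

0b1011110100101111010111

Subtract column by column in base 2:
  1-0 → 1
  0-1 → 1 (borrow)
  0-0-1 → 1 (borrow)
  1-0-1 → 0
  0-1 → 1 (borrow)
  1-0-1 → 0
  0-1 → 1 (borrow)
  1-1-1 → 1 (borrow)
  1-1-1 → 1 (borrow)
  1-1-1 → 1 (borrow)
  1-0-1 → 0
  0-1 → 1 (borrow)
  0-1-1 → 0 (borrow)
  1-0-1 → 0
  0-1 → 1 (borrow)
  1-0-1 → 0
  0-1 → 1 (borrow)
  1-1-1 → 1 (borrow)
  1-1-1 → 1 (borrow)
  1-1-1 → 1 (borrow)
  1-0-1 → 0
  0-1 → 1 (borrow)
  0-1-1 → 0 (borrow)
  1-0-1 → 0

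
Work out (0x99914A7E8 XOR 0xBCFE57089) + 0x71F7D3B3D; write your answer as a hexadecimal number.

0x9766F129E

First 0x99914A7E8 XOR 0xBCFE57089 = 0x256F1D761.
Add column by column in base 16, right to left:
  1+D = E
  6+3 = 9
  7+B = 2 carry 1
  D+3+1 = 1 carry 1
  1+D+1 = F
  F+7 = 6 carry 1
  6+F+1 = 6 carry 1
  5+1+1 = 7
  2+7 = 9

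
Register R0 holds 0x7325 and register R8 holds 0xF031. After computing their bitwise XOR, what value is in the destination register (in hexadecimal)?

XOR each hex digit independently (no carries):
  7^F=8, 3^0=3, 2^3=1, 5^1=4

0x8314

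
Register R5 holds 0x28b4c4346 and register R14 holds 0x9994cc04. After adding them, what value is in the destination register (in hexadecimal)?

Add column by column in base 16, right to left:
  6+4 = a
  4+0 = 4
  3+c = f
  4+c = 0 carry 1
  c+4+1 = 1 carry 1
  4+9+1 = e
  b+9 = 4 carry 1
  8+9+1 = 2 carry 1
  2+0+1 = 3

0x324e10f4a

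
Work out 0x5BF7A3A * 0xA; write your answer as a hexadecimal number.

0x397AC644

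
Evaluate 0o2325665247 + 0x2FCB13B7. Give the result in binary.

0b1000011001000100111111001011110

0o2325665247 = 0b10011010101110110101010100111 in binary.
0x2FCB13B7 = 0b101111110010110001001110110111 in binary.
Add column by column in base 2, right to left:
  1+1 = 0 carry 1
  1+1+1 = 1 carry 1
  1+1+1 = 1 carry 1
  0+0+1 = 1
  0+1 = 1
  1+1 = 0 carry 1
  0+0+1 = 1
  1+1 = 0 carry 1
  0+1+1 = 0 carry 1
  1+1+1 = 1 carry 1
  0+0+1 = 1
  1+0 = 1
  0+1 = 1
  1+0 = 1
  1+0 = 1
  0+0 = 0
  1+1 = 0 carry 1
  1+1+1 = 1 carry 1
  1+0+1 = 0 carry 1
  0+1+1 = 0 carry 1
  1+0+1 = 0 carry 1
  0+0+1 = 1
  1+1 = 0 carry 1
  0+1+1 = 0 carry 1
  1+1+1 = 1 carry 1
  1+1+1 = 1 carry 1
  0+1+1 = 0 carry 1
  0+1+1 = 0 carry 1
  1+0+1 = 0 carry 1
  0+1+1 = 0 carry 1
  final carry 1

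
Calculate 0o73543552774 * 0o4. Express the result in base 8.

0o356616653760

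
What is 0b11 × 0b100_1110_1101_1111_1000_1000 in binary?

0b111011001001111010011000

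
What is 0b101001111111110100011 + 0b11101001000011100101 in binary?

0b1000111001000010001000

Add column by column in base 2, right to left:
  1+1 = 0 carry 1
  1+0+1 = 0 carry 1
  0+1+1 = 0 carry 1
  0+0+1 = 1
  0+0 = 0
  1+1 = 0 carry 1
  0+1+1 = 0 carry 1
  1+1+1 = 1 carry 1
  1+0+1 = 0 carry 1
  1+0+1 = 0 carry 1
  1+0+1 = 0 carry 1
  1+0+1 = 0 carry 1
  1+1+1 = 1 carry 1
  1+0+1 = 0 carry 1
  1+0+1 = 0 carry 1
  1+1+1 = 1 carry 1
  0+0+1 = 1
  0+1 = 1
  1+1 = 0 carry 1
  0+1+1 = 0 carry 1
  1+0+1 = 0 carry 1
  final carry 1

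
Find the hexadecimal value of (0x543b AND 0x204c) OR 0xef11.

0xef19

0x543b AND 0x204c = 0x0008.
Then OR with 0xef11.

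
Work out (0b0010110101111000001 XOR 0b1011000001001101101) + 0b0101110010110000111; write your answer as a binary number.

First 0b0010110101111000001 XOR 0b1011000001001101101 = 0b1001110100110101100.
Add column by column in base 2, right to left:
  0+1 = 1
  0+1 = 1
  1+1 = 0 carry 1
  1+0+1 = 0 carry 1
  0+0+1 = 1
  1+0 = 1
  0+0 = 0
  1+1 = 0 carry 1
  1+1+1 = 1 carry 1
  0+0+1 = 1
  0+1 = 1
  1+0 = 1
  0+0 = 0
  1+1 = 0 carry 1
  1+1+1 = 1 carry 1
  1+1+1 = 1 carry 1
  0+0+1 = 1
  0+1 = 1
  1+0 = 1

0b1111100111100110011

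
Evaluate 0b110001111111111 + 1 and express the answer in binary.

0b110010000000000

The trailing 10 digits are 1 (max in base 2), so adding 1 cascades: they roll to 0 and the next digit up increments.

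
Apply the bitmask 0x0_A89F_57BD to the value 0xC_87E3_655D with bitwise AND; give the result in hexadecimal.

AND each hex digit independently (no carries):
  C&0=0, 8&A=8, 7&8=0, E&9=8, 3&F=3, 6&5=4, 5&7=5, 5&B=1, D&D=D

0x08083451D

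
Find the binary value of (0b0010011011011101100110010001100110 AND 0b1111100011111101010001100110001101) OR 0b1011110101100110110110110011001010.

0b1011110111111111110110110011001110

0b0010011011011101100110010001100110 AND 0b1111100011111101010001100110001101 = 0b0010000011011101000000000000000100.
Then OR with 0b1011110101100110110110110011001010.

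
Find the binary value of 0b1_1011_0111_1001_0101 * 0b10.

0b110110111100101010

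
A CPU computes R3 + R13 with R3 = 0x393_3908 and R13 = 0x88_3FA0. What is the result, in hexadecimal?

0x41B78A8

Add column by column in base 16, right to left:
  8+0 = 8
  0+A = A
  9+F = 8 carry 1
  3+3+1 = 7
  3+8 = B
  9+8 = 1 carry 1
  3+0+1 = 4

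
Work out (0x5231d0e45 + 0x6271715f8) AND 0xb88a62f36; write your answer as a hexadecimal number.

Add column by column in base 16, right to left:
  5+8 = d
  4+f = 3 carry 1
  e+5+1 = 4 carry 1
  0+1+1 = 2
  d+7 = 4 carry 1
  1+1+1 = 3
  3+7 = a
  2+2 = 4
  5+6 = b
Sum = 0xb4a34243d; now AND with 0xb88a62f36:
  b&b=b, 4&8=0, a&8=8, 3&a=2, 4&6=4, 2&2=2, 4&f=4, 3&3=3, d&6=4

0xb08242434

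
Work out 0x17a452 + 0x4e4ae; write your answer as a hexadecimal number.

0x1c8900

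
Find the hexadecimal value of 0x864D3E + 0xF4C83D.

0x17B157B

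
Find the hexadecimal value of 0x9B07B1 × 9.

0x5734539

Multiply each base-16 digit by 9, carrying:
  1×9 = 9 → write 9
  B×9 = 99 → write 3 carry 6
  7×9+6 = 69 → write 5 carry 4
  0×9+4 = 4 → write 4
  B×9 = 99 → write 3 carry 6
  9×9+6 = 87 → write 7 carry 5
  remaining carry: 5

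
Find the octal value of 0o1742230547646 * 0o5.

Multiply each base-8 digit by 5, carrying:
  6×5 = 30 → write 6 carry 3
  4×5+3 = 23 → write 7 carry 2
  6×5+2 = 32 → write 0 carry 4
  7×5+4 = 39 → write 7 carry 4
  4×5+4 = 24 → write 0 carry 3
  5×5+3 = 28 → write 4 carry 3
  0×5+3 = 3 → write 3
  3×5 = 15 → write 7 carry 1
  2×5+1 = 11 → write 3 carry 1
  2×5+1 = 11 → write 3 carry 1
  4×5+1 = 21 → write 5 carry 2
  7×5+2 = 37 → write 5 carry 4
  1×5+4 = 9 → write 1 carry 1
  remaining carry: 1

0o11553373407076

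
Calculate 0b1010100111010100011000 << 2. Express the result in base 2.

0b101010011101010001100000

Left shift by 2: append 2 zero bits.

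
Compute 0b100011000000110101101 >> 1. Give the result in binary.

0b10001100000011010110

Right shift by 1: drop the 1 least-significant bit.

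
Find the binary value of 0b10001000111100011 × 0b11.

Multiply each base-2 digit by 3, carrying:
  1×3 = 3 → write 1 carry 1
  1×3+1 = 4 → write 0 carry 2
  0×3+2 = 2 → write 0 carry 1
  0×3+1 = 1 → write 1
  0×3 = 0 → write 0
  1×3 = 3 → write 1 carry 1
  1×3+1 = 4 → write 0 carry 2
  1×3+2 = 5 → write 1 carry 2
  1×3+2 = 5 → write 1 carry 2
  0×3+2 = 2 → write 0 carry 1
  0×3+1 = 1 → write 1
  0×3 = 0 → write 0
  1×3 = 3 → write 1 carry 1
  0×3+1 = 1 → write 1
  0×3 = 0 → write 0
  0×3 = 0 → write 0
  1×3 = 3 → write 1 carry 1
  remaining carry: 1

0b110011010110101001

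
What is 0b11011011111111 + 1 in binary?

The trailing 8 digits are 1 (max in base 2), so adding 1 cascades: they roll to 0 and the next digit up increments.

0b11011100000000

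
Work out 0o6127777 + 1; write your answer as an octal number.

0o6130000

The trailing 4 digits are 7 (max in base 8), so adding 1 cascades: they roll to 0 and the next digit up increments.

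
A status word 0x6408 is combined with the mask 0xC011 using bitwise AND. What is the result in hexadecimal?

0x4000

AND each hex digit independently (no carries):
  6&C=4, 4&0=0, 0&1=0, 8&1=0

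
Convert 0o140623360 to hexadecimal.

0x18326F0

Each octal digit is 3 bits: 1=001 4=100 0=000 6=110 2=010 3=011 3=011 6=110 0=000.
Group the bits into nibbles: 0001 1000 0011 0010 0110 1111 0000 → 18326F0.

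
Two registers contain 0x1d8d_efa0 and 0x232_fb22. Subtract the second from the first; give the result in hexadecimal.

0x1b5af47e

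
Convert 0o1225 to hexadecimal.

0x295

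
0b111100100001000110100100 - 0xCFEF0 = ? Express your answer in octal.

0b111100100001000110100100 = 0o74410644 in octal.
0xCFEF0 = 0o3177360 in octal.
Subtract column by column in base 8:
  4-0 → 4
  4-6 → 6 (borrow)
  6-3-1 → 2
  0-7 → 1 (borrow)
  1-7-1 → 1 (borrow)
  4-1-1 → 2
  4-3 → 1
  7-0 → 7

0o71211264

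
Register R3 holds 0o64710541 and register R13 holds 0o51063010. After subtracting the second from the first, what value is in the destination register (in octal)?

0o13625531

Subtract column by column in base 8:
  1-0 → 1
  4-1 → 3
  5-0 → 5
  0-3 → 5 (borrow)
  1-6-1 → 2 (borrow)
  7-0-1 → 6
  4-1 → 3
  6-5 → 1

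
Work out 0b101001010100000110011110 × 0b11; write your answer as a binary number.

0b1111011111100010011011010

Multiply each base-2 digit by 3, carrying:
  0×3 = 0 → write 0
  1×3 = 3 → write 1 carry 1
  1×3+1 = 4 → write 0 carry 2
  1×3+2 = 5 → write 1 carry 2
  1×3+2 = 5 → write 1 carry 2
  0×3+2 = 2 → write 0 carry 1
  0×3+1 = 1 → write 1
  1×3 = 3 → write 1 carry 1
  1×3+1 = 4 → write 0 carry 2
  0×3+2 = 2 → write 0 carry 1
  0×3+1 = 1 → write 1
  0×3 = 0 → write 0
  0×3 = 0 → write 0
  0×3 = 0 → write 0
  1×3 = 3 → write 1 carry 1
  0×3+1 = 1 → write 1
  1×3 = 3 → write 1 carry 1
  0×3+1 = 1 → write 1
  1×3 = 3 → write 1 carry 1
  0×3+1 = 1 → write 1
  0×3 = 0 → write 0
  1×3 = 3 → write 1 carry 1
  0×3+1 = 1 → write 1
  1×3 = 3 → write 1 carry 1
  remaining carry: 1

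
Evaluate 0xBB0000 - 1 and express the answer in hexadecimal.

0xBAFFFF

The trailing 4 digits are 0, so subtracting 1 borrows through: they become F and the next digit up decrements.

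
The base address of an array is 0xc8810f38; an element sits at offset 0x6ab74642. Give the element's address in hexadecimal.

0x13338557a

Add column by column in base 16, right to left:
  8+2 = a
  3+4 = 7
  f+6 = 5 carry 1
  0+4+1 = 5
  1+7 = 8
  8+b = 3 carry 1
  8+a+1 = 3 carry 1
  c+6+1 = 3 carry 1
  final carry 1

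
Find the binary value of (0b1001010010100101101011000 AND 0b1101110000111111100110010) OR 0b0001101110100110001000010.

0b1001010010100101101011000 AND 0b1101110000111111100110010 = 0b1001010000100101100010000.
Then OR with 0b0001101110100110001000010.

0b1001111110100111101010010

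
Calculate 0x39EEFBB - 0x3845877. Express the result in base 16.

0x1A9744

Subtract column by column in base 16:
  B-7 → 4
  B-7 → 4
  F-8 → 7
  E-5 → 9
  E-4 → A
  9-8 → 1
  3-3 → 0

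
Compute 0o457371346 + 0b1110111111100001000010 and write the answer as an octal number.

0b1110111111100001000010 = 0o16774102 in octal.
Add column by column in base 8, right to left:
  6+2 = 0 carry 1
  4+0+1 = 5
  3+1 = 4
  1+4 = 5
  7+7 = 6 carry 1
  3+7+1 = 3 carry 1
  7+6+1 = 6 carry 1
  5+1+1 = 7
  4+0 = 4

0o476365450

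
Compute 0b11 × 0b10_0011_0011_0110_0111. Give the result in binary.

0b1101001101000110101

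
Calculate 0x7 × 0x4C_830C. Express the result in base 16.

Multiply each base-16 digit by 7, carrying:
  C×7 = 84 → write 4 carry 5
  0×7+5 = 5 → write 5
  3×7 = 21 → write 5 carry 1
  8×7+1 = 57 → write 9 carry 3
  C×7+3 = 87 → write 7 carry 5
  4×7+5 = 33 → write 1 carry 2
  remaining carry: 2

0x2179554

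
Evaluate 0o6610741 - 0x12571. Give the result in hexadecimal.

0x19ec70

0o6610741 = 0x1b11e1 in hexadecimal.
Subtract column by column in base 16:
  1-1 → 0
  e-7 → 7
  1-5 → c (borrow)
  1-2-1 → e (borrow)
  b-1-1 → 9
  1-0 → 1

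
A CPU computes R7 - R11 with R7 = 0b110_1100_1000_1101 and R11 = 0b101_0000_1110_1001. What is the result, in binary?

Subtract column by column in base 2:
  1-1 → 0
  0-0 → 0
  1-0 → 1
  1-1 → 0
  0-0 → 0
  0-1 → 1 (borrow)
  0-1-1 → 0 (borrow)
  1-1-1 → 1 (borrow)
  0-0-1 → 1 (borrow)
  0-0-1 → 1 (borrow)
  1-0-1 → 0
  1-0 → 1
  0-1 → 1 (borrow)
  1-0-1 → 0
  1-1 → 0

0b1101110100100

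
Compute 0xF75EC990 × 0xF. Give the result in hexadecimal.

0xE7E8DCF70

Multiply each base-16 digit by 15, carrying:
  0×15 = 0 → write 0
  9×15 = 135 → write 7 carry 8
  9×15+8 = 143 → write F carry 8
  C×15+8 = 188 → write C carry 11
  E×15+11 = 221 → write D carry 13
  5×15+13 = 88 → write 8 carry 5
  7×15+5 = 110 → write E carry 6
  F×15+6 = 231 → write 7 carry 14
  remaining carry: E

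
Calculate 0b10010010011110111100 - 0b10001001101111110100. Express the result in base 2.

Subtract column by column in base 2:
  0-0 → 0
  0-0 → 0
  1-1 → 0
  1-0 → 1
  1-1 → 0
  1-1 → 0
  0-1 → 1 (borrow)
  1-1-1 → 1 (borrow)
  1-1-1 → 1 (borrow)
  1-1-1 → 1 (borrow)
  1-0-1 → 0
  0-1 → 1 (borrow)
  0-1-1 → 0 (borrow)
  1-0-1 → 0
  0-0 → 0
  0-1 → 1 (borrow)
  1-0-1 → 0
  0-0 → 0
  0-0 → 0
  1-1 → 0

0b1000101111001000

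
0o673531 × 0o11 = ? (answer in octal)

0o7631041

Multiply each base-8 digit by 9, carrying:
  1×9 = 9 → write 1 carry 1
  3×9+1 = 28 → write 4 carry 3
  5×9+3 = 48 → write 0 carry 6
  3×9+6 = 33 → write 1 carry 4
  7×9+4 = 67 → write 3 carry 8
  6×9+8 = 62 → write 6 carry 7
  remaining carry: 7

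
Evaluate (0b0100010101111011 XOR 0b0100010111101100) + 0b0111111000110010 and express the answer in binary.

0b111111011001001

First 0b0100010101111011 XOR 0b0100010111101100 = 0b0000000010010111.
Add column by column in base 2, right to left:
  1+0 = 1
  1+1 = 0 carry 1
  1+0+1 = 0 carry 1
  0+0+1 = 1
  1+1 = 0 carry 1
  0+1+1 = 0 carry 1
  0+0+1 = 1
  1+0 = 1
  0+0 = 0
  0+1 = 1
  0+1 = 1
  0+1 = 1
  0+1 = 1
  0+1 = 1
  0+1 = 1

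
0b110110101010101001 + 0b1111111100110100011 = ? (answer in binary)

Add column by column in base 2, right to left:
  1+1 = 0 carry 1
  0+1+1 = 0 carry 1
  0+0+1 = 1
  1+0 = 1
  0+0 = 0
  1+1 = 0 carry 1
  0+0+1 = 1
  1+1 = 0 carry 1
  0+1+1 = 0 carry 1
  1+0+1 = 0 carry 1
  0+0+1 = 1
  1+1 = 0 carry 1
  0+1+1 = 0 carry 1
  1+1+1 = 1 carry 1
  1+1+1 = 1 carry 1
  0+1+1 = 0 carry 1
  1+1+1 = 1 carry 1
  1+1+1 = 1 carry 1
  0+1+1 = 0 carry 1
  final carry 1

0b10110110010001001100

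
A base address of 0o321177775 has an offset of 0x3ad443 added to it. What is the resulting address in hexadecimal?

0o321177775 = 0x344fffd in hexadecimal.
Add column by column in base 16, right to left:
  d+3 = 0 carry 1
  f+4+1 = 4 carry 1
  f+4+1 = 4 carry 1
  f+d+1 = d carry 1
  4+a+1 = f
  4+3 = 7
  3+0 = 3

0x37fd440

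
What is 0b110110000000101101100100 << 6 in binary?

0b110110000000101101100100000000

Left shift by 6: append 6 zero bits.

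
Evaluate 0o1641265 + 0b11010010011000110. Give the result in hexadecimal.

0x8E77B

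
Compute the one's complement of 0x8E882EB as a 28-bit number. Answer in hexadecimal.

0x7177D14

Each hex digit d becomes F−d:
  8→7, E→1, 8→7, 8→7, 2→D, E→1, B→4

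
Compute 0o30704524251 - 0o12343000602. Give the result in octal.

Subtract column by column in base 8:
  1-2 → 7 (borrow)
  5-0-1 → 4
  2-6 → 4 (borrow)
  4-0-1 → 3
  2-0 → 2
  5-0 → 5
  4-3 → 1
  0-4 → 4 (borrow)
  7-3-1 → 3
  0-2 → 6 (borrow)
  3-1-1 → 1

0o16341523447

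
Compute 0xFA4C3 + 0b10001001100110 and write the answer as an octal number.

0xFA4C3 = 0o3722303 in octal.
0b10001001100110 = 0o21146 in octal.
Add column by column in base 8, right to left:
  3+6 = 1 carry 1
  0+4+1 = 5
  3+1 = 4
  2+1 = 3
  2+2 = 4
  7+0 = 7
  3+0 = 3

0o3743451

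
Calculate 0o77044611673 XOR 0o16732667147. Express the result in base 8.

0o61776076734

XOR each oct digit independently (no carries):
  7^1=6, 7^6=1, 0^7=7, 4^3=7, 4^2=6, 6^6=0, 1^6=7, 1^7=6, 6^1=7, 7^4=3, 3^7=4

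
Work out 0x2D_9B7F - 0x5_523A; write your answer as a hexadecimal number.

0x284945

Subtract column by column in base 16:
  F-A → 5
  7-3 → 4
  B-2 → 9
  9-5 → 4
  D-5 → 8
  2-0 → 2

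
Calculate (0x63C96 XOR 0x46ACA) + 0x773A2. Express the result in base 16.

0x9C9FE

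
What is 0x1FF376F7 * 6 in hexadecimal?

Multiply each base-16 digit by 6, carrying:
  7×6 = 42 → write A carry 2
  F×6+2 = 92 → write C carry 5
  6×6+5 = 41 → write 9 carry 2
  7×6+2 = 44 → write C carry 2
  3×6+2 = 20 → write 4 carry 1
  F×6+1 = 91 → write B carry 5
  F×6+5 = 95 → write F carry 5
  1×6+5 = 11 → write B

0xBFB4C9CA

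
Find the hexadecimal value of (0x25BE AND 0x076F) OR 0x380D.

0x3D2F

0x25BE AND 0x076F = 0x052E.
Then OR with 0x380D.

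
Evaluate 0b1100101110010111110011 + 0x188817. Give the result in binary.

0b10010110110111000001010

0x188817 = 0b110001000100000010111 in binary.
Add column by column in base 2, right to left:
  1+1 = 0 carry 1
  1+1+1 = 1 carry 1
  0+1+1 = 0 carry 1
  0+0+1 = 1
  1+1 = 0 carry 1
  1+0+1 = 0 carry 1
  1+0+1 = 0 carry 1
  1+0+1 = 0 carry 1
  1+0+1 = 0 carry 1
  0+0+1 = 1
  1+0 = 1
  0+1 = 1
  0+0 = 0
  1+0 = 1
  1+0 = 1
  1+1 = 0 carry 1
  0+0+1 = 1
  1+0 = 1
  0+0 = 0
  0+1 = 1
  1+1 = 0 carry 1
  1+0+1 = 0 carry 1
  final carry 1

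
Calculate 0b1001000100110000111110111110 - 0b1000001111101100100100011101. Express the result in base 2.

Subtract column by column in base 2:
  0-1 → 1 (borrow)
  1-0-1 → 0
  1-1 → 0
  1-1 → 0
  1-1 → 0
  1-0 → 1
  0-0 → 0
  1-0 → 1
  1-1 → 0
  1-0 → 1
  1-0 → 1
  1-1 → 0
  0-0 → 0
  0-0 → 0
  0-1 → 1 (borrow)
  0-1-1 → 0 (borrow)
  1-0-1 → 0
  1-1 → 0
  0-1 → 1 (borrow)
  0-1-1 → 0 (borrow)
  1-1-1 → 1 (borrow)
  0-1-1 → 0 (borrow)
  0-0-1 → 1 (borrow)
  0-0-1 → 1 (borrow)
  1-0-1 → 0
  0-0 → 0
  0-0 → 0
  1-1 → 0

0b110101000100011010100001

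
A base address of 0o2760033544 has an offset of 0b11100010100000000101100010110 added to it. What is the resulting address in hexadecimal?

0x3410427a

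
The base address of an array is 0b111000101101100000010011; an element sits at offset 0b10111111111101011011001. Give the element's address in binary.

0b1010000101101001011101100

Add column by column in base 2, right to left:
  1+1 = 0 carry 1
  1+0+1 = 0 carry 1
  0+0+1 = 1
  0+1 = 1
  1+1 = 0 carry 1
  0+0+1 = 1
  0+1 = 1
  0+1 = 1
  0+0 = 0
  0+1 = 1
  0+0 = 0
  1+1 = 0 carry 1
  1+1+1 = 1 carry 1
  0+1+1 = 0 carry 1
  1+1+1 = 1 carry 1
  1+1+1 = 1 carry 1
  0+1+1 = 0 carry 1
  1+1+1 = 1 carry 1
  0+1+1 = 0 carry 1
  0+1+1 = 0 carry 1
  0+1+1 = 0 carry 1
  1+0+1 = 0 carry 1
  1+1+1 = 1 carry 1
  1+0+1 = 0 carry 1
  final carry 1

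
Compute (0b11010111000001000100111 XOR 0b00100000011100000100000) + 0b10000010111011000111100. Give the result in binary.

First 0b11010111000001000100111 XOR 0b00100000011100000100000 = 0b11110111011101000000111.
Add column by column in base 2, right to left:
  1+0 = 1
  1+0 = 1
  1+1 = 0 carry 1
  0+1+1 = 0 carry 1
  0+1+1 = 0 carry 1
  0+1+1 = 0 carry 1
  0+0+1 = 1
  0+0 = 0
  0+0 = 0
  1+1 = 0 carry 1
  0+1+1 = 0 carry 1
  1+0+1 = 0 carry 1
  1+1+1 = 1 carry 1
  1+1+1 = 1 carry 1
  0+1+1 = 0 carry 1
  1+0+1 = 0 carry 1
  1+1+1 = 1 carry 1
  1+0+1 = 0 carry 1
  0+0+1 = 1
  1+0 = 1
  1+0 = 1
  1+0 = 1
  1+1 = 0 carry 1
  final carry 1

0b101111010011000001000011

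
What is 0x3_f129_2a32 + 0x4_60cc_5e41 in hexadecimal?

Add column by column in base 16, right to left:
  2+1 = 3
  3+4 = 7
  a+e = 8 carry 1
  2+5+1 = 8
  9+c = 5 carry 1
  2+c+1 = f
  1+0 = 1
  f+6 = 5 carry 1
  3+4+1 = 8

0x851f58873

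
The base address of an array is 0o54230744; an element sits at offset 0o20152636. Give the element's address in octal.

0o74403602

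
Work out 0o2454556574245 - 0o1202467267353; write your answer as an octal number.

0o1252067304672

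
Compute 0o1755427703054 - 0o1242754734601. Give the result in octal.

Subtract column by column in base 8:
  4-1 → 3
  5-0 → 5
  0-6 → 2 (borrow)
  3-4-1 → 6 (borrow)
  0-3-1 → 4 (borrow)
  7-7-1 → 7 (borrow)
  7-4-1 → 2
  2-5 → 5 (borrow)
  4-7-1 → 4 (borrow)
  5-2-1 → 2
  5-4 → 1
  7-2 → 5
  1-1 → 0

0o512452746253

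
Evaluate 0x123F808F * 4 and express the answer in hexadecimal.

Multiply each base-16 digit by 4, carrying:
  F×4 = 60 → write C carry 3
  8×4+3 = 35 → write 3 carry 2
  0×4+2 = 2 → write 2
  8×4 = 32 → write 0 carry 2
  F×4+2 = 62 → write E carry 3
  3×4+3 = 15 → write F
  2×4 = 8 → write 8
  1×4 = 4 → write 4

0x48FE023C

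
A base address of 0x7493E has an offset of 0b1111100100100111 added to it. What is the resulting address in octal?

0x7493E = 0o1644476 in octal.
0b1111100100100111 = 0o174447 in octal.
Add column by column in base 8, right to left:
  6+7 = 5 carry 1
  7+4+1 = 4 carry 1
  4+4+1 = 1 carry 1
  4+4+1 = 1 carry 1
  4+7+1 = 4 carry 1
  6+1+1 = 0 carry 1
  1+0+1 = 2

0o2041145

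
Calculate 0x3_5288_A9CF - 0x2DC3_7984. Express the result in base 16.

Subtract column by column in base 16:
  F-4 → B
  C-8 → 4
  9-9 → 0
  A-7 → 3
  8-3 → 5
  8-C → C (borrow)
  2-D-1 → 4 (borrow)
  5-2-1 → 2
  3-0 → 3

0x324C5304B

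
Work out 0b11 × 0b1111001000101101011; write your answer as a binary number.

Multiply each base-2 digit by 3, carrying:
  1×3 = 3 → write 1 carry 1
  1×3+1 = 4 → write 0 carry 2
  0×3+2 = 2 → write 0 carry 1
  1×3+1 = 4 → write 0 carry 2
  0×3+2 = 2 → write 0 carry 1
  1×3+1 = 4 → write 0 carry 2
  1×3+2 = 5 → write 1 carry 2
  0×3+2 = 2 → write 0 carry 1
  1×3+1 = 4 → write 0 carry 2
  0×3+2 = 2 → write 0 carry 1
  0×3+1 = 1 → write 1
  0×3 = 0 → write 0
  1×3 = 3 → write 1 carry 1
  0×3+1 = 1 → write 1
  0×3 = 0 → write 0
  1×3 = 3 → write 1 carry 1
  1×3+1 = 4 → write 0 carry 2
  1×3+2 = 5 → write 1 carry 2
  1×3+2 = 5 → write 1 carry 2
  remaining carry: 10

0b101101011010001000001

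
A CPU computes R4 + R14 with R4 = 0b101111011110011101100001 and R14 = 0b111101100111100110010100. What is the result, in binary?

0b1101101000110000011110101

Add column by column in base 2, right to left:
  1+0 = 1
  0+0 = 0
  0+1 = 1
  0+0 = 0
  0+1 = 1
  1+0 = 1
  1+0 = 1
  0+1 = 1
  1+1 = 0 carry 1
  1+0+1 = 0 carry 1
  1+0+1 = 0 carry 1
  0+1+1 = 0 carry 1
  0+1+1 = 0 carry 1
  1+1+1 = 1 carry 1
  1+1+1 = 1 carry 1
  1+0+1 = 0 carry 1
  1+0+1 = 0 carry 1
  0+1+1 = 0 carry 1
  1+1+1 = 1 carry 1
  1+0+1 = 0 carry 1
  1+1+1 = 1 carry 1
  1+1+1 = 1 carry 1
  0+1+1 = 0 carry 1
  1+1+1 = 1 carry 1
  final carry 1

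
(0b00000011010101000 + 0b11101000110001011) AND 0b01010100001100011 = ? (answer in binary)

0b1000100000100011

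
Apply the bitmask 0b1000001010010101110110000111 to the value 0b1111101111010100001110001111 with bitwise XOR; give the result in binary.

0b0111100101000001111000001000

XOR bit by bit (1 where the bits differ):
  1111101111010100001110001111
^ 1000001010010101110110000111
= 0111100101000001111000001000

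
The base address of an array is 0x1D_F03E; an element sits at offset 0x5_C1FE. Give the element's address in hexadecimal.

0x23B23C

Add column by column in base 16, right to left:
  E+E = C carry 1
  3+F+1 = 3 carry 1
  0+1+1 = 2
  F+C = B carry 1
  D+5+1 = 3 carry 1
  1+0+1 = 2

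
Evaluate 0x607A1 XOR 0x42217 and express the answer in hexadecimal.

0x225B6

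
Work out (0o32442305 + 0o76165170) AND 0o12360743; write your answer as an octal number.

0o10220441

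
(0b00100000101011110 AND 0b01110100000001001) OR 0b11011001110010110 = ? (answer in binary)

0b11111001110011110

0b00100000101011110 AND 0b01110100000001001 = 0b00100000000001000.
Then OR with 0b11011001110010110.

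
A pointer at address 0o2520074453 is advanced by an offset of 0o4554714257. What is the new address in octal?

0o7275010732

Add column by column in base 8, right to left:
  3+7 = 2 carry 1
  5+5+1 = 3 carry 1
  4+2+1 = 7
  4+4 = 0 carry 1
  7+1+1 = 1 carry 1
  0+7+1 = 0 carry 1
  0+4+1 = 5
  2+5 = 7
  5+5 = 2 carry 1
  2+4+1 = 7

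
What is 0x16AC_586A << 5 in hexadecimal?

5 bits is not a whole number of base-16 digits; in binary: 10110101011000101100001101010 << 5 = 1011010101100010110000110101000000.

0x2D58B0D40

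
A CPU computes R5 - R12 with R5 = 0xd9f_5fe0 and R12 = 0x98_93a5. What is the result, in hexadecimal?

Subtract column by column in base 16:
  0-5 → b (borrow)
  e-a-1 → 3
  f-3 → c
  5-9 → c (borrow)
  f-8-1 → 6
  9-9 → 0
  d-0 → d

0xd06cc3b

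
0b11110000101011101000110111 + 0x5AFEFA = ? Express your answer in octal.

0o407334461

0b11110000101011101000110111 = 0o360535067 in octal.
0x5AFEFA = 0o26577372 in octal.
Add column by column in base 8, right to left:
  7+2 = 1 carry 1
  6+7+1 = 6 carry 1
  0+3+1 = 4
  5+7 = 4 carry 1
  3+7+1 = 3 carry 1
  5+5+1 = 3 carry 1
  0+6+1 = 7
  6+2 = 0 carry 1
  3+0+1 = 4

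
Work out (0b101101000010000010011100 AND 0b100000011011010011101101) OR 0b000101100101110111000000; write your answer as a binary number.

0b100101100111110111001100

0b101101000010000010011100 AND 0b100000011011010011101101 = 0b100000000010000010001100.
Then OR with 0b000101100101110111000000.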